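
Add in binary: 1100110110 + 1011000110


Align and add column by column (LSB to MSB, carry propagating):
  01100110110
+ 01011000110
  -----------
  col 0: 0 + 0 + 0 (carry in) = 0 → bit 0, carry out 0
  col 1: 1 + 1 + 0 (carry in) = 2 → bit 0, carry out 1
  col 2: 1 + 1 + 1 (carry in) = 3 → bit 1, carry out 1
  col 3: 0 + 0 + 1 (carry in) = 1 → bit 1, carry out 0
  col 4: 1 + 0 + 0 (carry in) = 1 → bit 1, carry out 0
  col 5: 1 + 0 + 0 (carry in) = 1 → bit 1, carry out 0
  col 6: 0 + 1 + 0 (carry in) = 1 → bit 1, carry out 0
  col 7: 0 + 1 + 0 (carry in) = 1 → bit 1, carry out 0
  col 8: 1 + 0 + 0 (carry in) = 1 → bit 1, carry out 0
  col 9: 1 + 1 + 0 (carry in) = 2 → bit 0, carry out 1
  col 10: 0 + 0 + 1 (carry in) = 1 → bit 1, carry out 0
Reading bits MSB→LSB: 10111111100
Strip leading zeros: 10111111100
= 10111111100


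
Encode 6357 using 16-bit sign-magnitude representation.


Sign bit: 0 (positive)
Magnitude: 6357 = 001100011010101
= 0001100011010101


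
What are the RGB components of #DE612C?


Hex: #DE612C
R = DE₁₆ = 222
G = 61₁₆ = 97
B = 2C₁₆ = 44
= RGB(222, 97, 44)


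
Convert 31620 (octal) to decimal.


Positional values:
Position 0: 0 × 8^0 = 0
Position 1: 2 × 8^1 = 16
Position 2: 6 × 8^2 = 384
Position 3: 1 × 8^3 = 512
Position 4: 3 × 8^4 = 12288
Sum = 0 + 16 + 384 + 512 + 12288
= 13200


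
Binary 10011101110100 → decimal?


Positional values:
Bit 2: 1 × 2^2 = 4
Bit 4: 1 × 2^4 = 16
Bit 5: 1 × 2^5 = 32
Bit 6: 1 × 2^6 = 64
Bit 8: 1 × 2^8 = 256
Bit 9: 1 × 2^9 = 512
Bit 10: 1 × 2^10 = 1024
Bit 13: 1 × 2^13 = 8192
Sum = 4 + 16 + 32 + 64 + 256 + 512 + 1024 + 8192
= 10100


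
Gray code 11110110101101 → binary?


Gray code: 11110110101101
MSB stays the same: 1
Each subsequent bit = prev_binary XOR current_gray:
  B[1] = 1 XOR 1 = 0
  B[2] = 0 XOR 1 = 1
  B[3] = 1 XOR 1 = 0
  B[4] = 0 XOR 0 = 0
  B[5] = 0 XOR 1 = 1
  B[6] = 1 XOR 1 = 0
  B[7] = 0 XOR 0 = 0
  B[8] = 0 XOR 1 = 1
  B[9] = 1 XOR 0 = 1
  B[10] = 1 XOR 1 = 0
  B[11] = 0 XOR 1 = 1
  B[12] = 1 XOR 0 = 1
  B[13] = 1 XOR 1 = 0
= 10100100110110 (10550 decimal)


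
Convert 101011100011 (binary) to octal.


Group into 3-bit groups: 101011100011
  101 = 5
  011 = 3
  100 = 4
  011 = 3
= 0o5343


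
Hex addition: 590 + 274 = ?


Align and add column by column (LSB to MSB, each column mod 16 with carry):
  0590
+ 0274
  ----
  col 0: 0(0) + 4(4) + 0 (carry in) = 4 → 4(4), carry out 0
  col 1: 9(9) + 7(7) + 0 (carry in) = 16 → 0(0), carry out 1
  col 2: 5(5) + 2(2) + 1 (carry in) = 8 → 8(8), carry out 0
  col 3: 0(0) + 0(0) + 0 (carry in) = 0 → 0(0), carry out 0
Reading digits MSB→LSB: 0804
Strip leading zeros: 804
= 0x804


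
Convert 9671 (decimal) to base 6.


Divide by 6 repeatedly:
9671 ÷ 6 = 1611 remainder 5
1611 ÷ 6 = 268 remainder 3
268 ÷ 6 = 44 remainder 4
44 ÷ 6 = 7 remainder 2
7 ÷ 6 = 1 remainder 1
1 ÷ 6 = 0 remainder 1
Reading remainders bottom-up:
= 112435


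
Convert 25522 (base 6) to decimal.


Positional values (base 6):
  2 × 6^0 = 2 × 1 = 2
  2 × 6^1 = 2 × 6 = 12
  5 × 6^2 = 5 × 36 = 180
  5 × 6^3 = 5 × 216 = 1080
  2 × 6^4 = 2 × 1296 = 2592
Sum = 2 + 12 + 180 + 1080 + 2592
= 3866


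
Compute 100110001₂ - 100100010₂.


Align and subtract column by column (LSB to MSB, borrowing when needed):
  100110001
- 100100010
  ---------
  col 0: (1 - 0 borrow-in) - 0 → 1 - 0 = 1, borrow out 0
  col 1: (0 - 0 borrow-in) - 1 → borrow from next column: (0+2) - 1 = 1, borrow out 1
  col 2: (0 - 1 borrow-in) - 0 → borrow from next column: (-1+2) - 0 = 1, borrow out 1
  col 3: (0 - 1 borrow-in) - 0 → borrow from next column: (-1+2) - 0 = 1, borrow out 1
  col 4: (1 - 1 borrow-in) - 0 → 0 - 0 = 0, borrow out 0
  col 5: (1 - 0 borrow-in) - 1 → 1 - 1 = 0, borrow out 0
  col 6: (0 - 0 borrow-in) - 0 → 0 - 0 = 0, borrow out 0
  col 7: (0 - 0 borrow-in) - 0 → 0 - 0 = 0, borrow out 0
  col 8: (1 - 0 borrow-in) - 1 → 1 - 1 = 0, borrow out 0
Reading bits MSB→LSB: 000001111
Strip leading zeros: 1111
= 1111


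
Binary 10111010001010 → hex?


Group into 4-bit nibbles: 0010111010001010
  0010 = 2
  1110 = E
  1000 = 8
  1010 = A
= 0x2E8A


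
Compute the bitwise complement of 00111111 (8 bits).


Original: 00111111
Invert all bits:
  bit 0: 0 → 1
  bit 1: 0 → 1
  bit 2: 1 → 0
  bit 3: 1 → 0
  bit 4: 1 → 0
  bit 5: 1 → 0
  bit 6: 1 → 0
  bit 7: 1 → 0
= 11000000


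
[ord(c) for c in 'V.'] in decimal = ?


String: 'V.'  (2 characters)
Per-character ASCII lookup:
  'V': uppercase starts at 65: 'V' = 65 + 21 = 86
  '.': special character: '.' = 46
= 86 46


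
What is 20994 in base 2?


Divide by 2 repeatedly:
20994 ÷ 2 = 10497 remainder 0
10497 ÷ 2 = 5248 remainder 1
5248 ÷ 2 = 2624 remainder 0
2624 ÷ 2 = 1312 remainder 0
1312 ÷ 2 = 656 remainder 0
656 ÷ 2 = 328 remainder 0
328 ÷ 2 = 164 remainder 0
164 ÷ 2 = 82 remainder 0
82 ÷ 2 = 41 remainder 0
41 ÷ 2 = 20 remainder 1
20 ÷ 2 = 10 remainder 0
10 ÷ 2 = 5 remainder 0
5 ÷ 2 = 2 remainder 1
2 ÷ 2 = 1 remainder 0
1 ÷ 2 = 0 remainder 1
Reading remainders bottom-up:
= 101001000000010


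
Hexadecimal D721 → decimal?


Positional values:
Position 0: 1 × 16^0 = 1 × 1 = 1
Position 1: 2 × 16^1 = 2 × 16 = 32
Position 2: 7 × 16^2 = 7 × 256 = 1792
Position 3: D × 16^3 = 13 × 4096 = 53248
Sum = 1 + 32 + 1792 + 53248
= 55073


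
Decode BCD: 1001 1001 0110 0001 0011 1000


Each 4-bit group → digit:
  1001 → 9
  1001 → 9
  0110 → 6
  0001 → 1
  0011 → 3
  1000 → 8
= 996138


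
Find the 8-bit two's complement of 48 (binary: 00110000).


Original: 00110000
Step 1 - Invert all bits: 11001111
Step 2 - Add 1: 11001111 + 1
= 11010000 (represents -48)


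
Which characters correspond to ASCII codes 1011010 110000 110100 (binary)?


Codes (binary): 1011010 110000 110100
Per-code ASCII lookup:
  1011010 = 90  (range 65-90: uppercase, 90 - 65 = 25) → 'Z'
  110000 = 48  (range 48-57: digits, 48 - 48 = 0) → '0'
  110100 = 52  (range 48-57: digits, 52 - 48 = 4) → '4'
= 'Z04'


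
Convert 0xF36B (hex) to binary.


Each hex digit → 4 binary bits:
  F = 1111
  3 = 0011
  6 = 0110
  B = 1011
Concatenate: 1111 0011 0110 1011
= 1111001101101011


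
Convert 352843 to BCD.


Each digit → 4-bit binary:
  3 → 0011
  5 → 0101
  2 → 0010
  8 → 1000
  4 → 0100
  3 → 0011
= 0011 0101 0010 1000 0100 0011


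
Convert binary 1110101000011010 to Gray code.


Binary: 1110101000011010
Gray code: G = B XOR (B >> 1)
B >> 1 = 0111010100001101
1110101000011010 XOR 0111010100001101:
  1 XOR 0 = 1
  1 XOR 1 = 0
  1 XOR 1 = 0
  0 XOR 1 = 1
  1 XOR 0 = 1
  0 XOR 1 = 1
  1 XOR 0 = 1
  0 XOR 1 = 1
  0 XOR 0 = 0
  0 XOR 0 = 0
  0 XOR 0 = 0
  1 XOR 0 = 1
  1 XOR 1 = 0
  0 XOR 1 = 1
  1 XOR 0 = 1
  0 XOR 1 = 1
= 1001111100010111


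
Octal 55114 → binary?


Each octal digit → 3 binary bits:
  5 = 101
  5 = 101
  1 = 001
  1 = 001
  4 = 100
Concatenate: 101 101 001 001 100
= 101101001001100


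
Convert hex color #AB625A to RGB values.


Hex: #AB625A
R = AB₁₆ = 171
G = 62₁₆ = 98
B = 5A₁₆ = 90
= RGB(171, 98, 90)


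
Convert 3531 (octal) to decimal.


Positional values:
Position 0: 1 × 8^0 = 1
Position 1: 3 × 8^1 = 24
Position 2: 5 × 8^2 = 320
Position 3: 3 × 8^3 = 1536
Sum = 1 + 24 + 320 + 1536
= 1881


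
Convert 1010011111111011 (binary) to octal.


Group into 3-bit groups: 001010011111111011
  001 = 1
  010 = 2
  011 = 3
  111 = 7
  111 = 7
  011 = 3
= 0o123773


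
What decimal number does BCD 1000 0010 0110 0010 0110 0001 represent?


Each 4-bit group → digit:
  1000 → 8
  0010 → 2
  0110 → 6
  0010 → 2
  0110 → 6
  0001 → 1
= 826261


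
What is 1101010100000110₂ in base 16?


Group into 4-bit nibbles: 1101010100000110
  1101 = D
  0101 = 5
  0000 = 0
  0110 = 6
= 0xD506


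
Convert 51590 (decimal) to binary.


Divide by 2 repeatedly:
51590 ÷ 2 = 25795 remainder 0
25795 ÷ 2 = 12897 remainder 1
12897 ÷ 2 = 6448 remainder 1
6448 ÷ 2 = 3224 remainder 0
3224 ÷ 2 = 1612 remainder 0
1612 ÷ 2 = 806 remainder 0
806 ÷ 2 = 403 remainder 0
403 ÷ 2 = 201 remainder 1
201 ÷ 2 = 100 remainder 1
100 ÷ 2 = 50 remainder 0
50 ÷ 2 = 25 remainder 0
25 ÷ 2 = 12 remainder 1
12 ÷ 2 = 6 remainder 0
6 ÷ 2 = 3 remainder 0
3 ÷ 2 = 1 remainder 1
1 ÷ 2 = 0 remainder 1
Reading remainders bottom-up:
= 1100100110000110


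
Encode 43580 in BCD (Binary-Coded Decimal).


Each digit → 4-bit binary:
  4 → 0100
  3 → 0011
  5 → 0101
  8 → 1000
  0 → 0000
= 0100 0011 0101 1000 0000


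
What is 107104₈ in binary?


Each octal digit → 3 binary bits:
  1 = 001
  0 = 000
  7 = 111
  1 = 001
  0 = 000
  4 = 100
Concatenate: 001 000 111 001 000 100
= 001000111001000100


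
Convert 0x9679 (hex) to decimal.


Positional values:
Position 0: 9 × 16^0 = 9 × 1 = 9
Position 1: 7 × 16^1 = 7 × 16 = 112
Position 2: 6 × 16^2 = 6 × 256 = 1536
Position 3: 9 × 16^3 = 9 × 4096 = 36864
Sum = 9 + 112 + 1536 + 36864
= 38521


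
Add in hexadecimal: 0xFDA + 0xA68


Align and add column by column (LSB to MSB, each column mod 16 with carry):
  0FDA
+ 0A68
  ----
  col 0: A(10) + 8(8) + 0 (carry in) = 18 → 2(2), carry out 1
  col 1: D(13) + 6(6) + 1 (carry in) = 20 → 4(4), carry out 1
  col 2: F(15) + A(10) + 1 (carry in) = 26 → A(10), carry out 1
  col 3: 0(0) + 0(0) + 1 (carry in) = 1 → 1(1), carry out 0
Reading digits MSB→LSB: 1A42
Strip leading zeros: 1A42
= 0x1A42


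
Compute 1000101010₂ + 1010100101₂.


Align and add column by column (LSB to MSB, carry propagating):
  01000101010
+ 01010100101
  -----------
  col 0: 0 + 1 + 0 (carry in) = 1 → bit 1, carry out 0
  col 1: 1 + 0 + 0 (carry in) = 1 → bit 1, carry out 0
  col 2: 0 + 1 + 0 (carry in) = 1 → bit 1, carry out 0
  col 3: 1 + 0 + 0 (carry in) = 1 → bit 1, carry out 0
  col 4: 0 + 0 + 0 (carry in) = 0 → bit 0, carry out 0
  col 5: 1 + 1 + 0 (carry in) = 2 → bit 0, carry out 1
  col 6: 0 + 0 + 1 (carry in) = 1 → bit 1, carry out 0
  col 7: 0 + 1 + 0 (carry in) = 1 → bit 1, carry out 0
  col 8: 0 + 0 + 0 (carry in) = 0 → bit 0, carry out 0
  col 9: 1 + 1 + 0 (carry in) = 2 → bit 0, carry out 1
  col 10: 0 + 0 + 1 (carry in) = 1 → bit 1, carry out 0
Reading bits MSB→LSB: 10011001111
Strip leading zeros: 10011001111
= 10011001111


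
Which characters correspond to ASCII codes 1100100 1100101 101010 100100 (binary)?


Codes (binary): 1100100 1100101 101010 100100
Per-code ASCII lookup:
  1100100 = 100  (range 97-122: lowercase, 100 - 97 = 3) → 'd'
  1100101 = 101  (range 97-122: lowercase, 101 - 97 = 4) → 'e'
  101010 = 42  (special character) → '*'
  100100 = 36  (special character) → '$'
= 'de*$'


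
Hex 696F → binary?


Each hex digit → 4 binary bits:
  6 = 0110
  9 = 1001
  6 = 0110
  F = 1111
Concatenate: 0110 1001 0110 1111
= 0110100101101111


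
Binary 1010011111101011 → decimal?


Positional values:
Bit 0: 1 × 2^0 = 1
Bit 1: 1 × 2^1 = 2
Bit 3: 1 × 2^3 = 8
Bit 5: 1 × 2^5 = 32
Bit 6: 1 × 2^6 = 64
Bit 7: 1 × 2^7 = 128
Bit 8: 1 × 2^8 = 256
Bit 9: 1 × 2^9 = 512
Bit 10: 1 × 2^10 = 1024
Bit 13: 1 × 2^13 = 8192
Bit 15: 1 × 2^15 = 32768
Sum = 1 + 2 + 8 + 32 + 64 + 128 + 256 + 512 + 1024 + 8192 + 32768
= 42987


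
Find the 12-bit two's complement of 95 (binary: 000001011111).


Original: 000001011111
Step 1 - Invert all bits: 111110100000
Step 2 - Add 1: 111110100000 + 1
= 111110100001 (represents -95)


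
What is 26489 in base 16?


Divide by 16 repeatedly:
26489 ÷ 16 = 1655 remainder 9 (9)
1655 ÷ 16 = 103 remainder 7 (7)
103 ÷ 16 = 6 remainder 7 (7)
6 ÷ 16 = 0 remainder 6 (6)
Reading remainders bottom-up:
= 0x6779


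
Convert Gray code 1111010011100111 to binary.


Gray code: 1111010011100111
MSB stays the same: 1
Each subsequent bit = prev_binary XOR current_gray:
  B[1] = 1 XOR 1 = 0
  B[2] = 0 XOR 1 = 1
  B[3] = 1 XOR 1 = 0
  B[4] = 0 XOR 0 = 0
  B[5] = 0 XOR 1 = 1
  B[6] = 1 XOR 0 = 1
  B[7] = 1 XOR 0 = 1
  B[8] = 1 XOR 1 = 0
  B[9] = 0 XOR 1 = 1
  B[10] = 1 XOR 1 = 0
  B[11] = 0 XOR 0 = 0
  B[12] = 0 XOR 0 = 0
  B[13] = 0 XOR 1 = 1
  B[14] = 1 XOR 1 = 0
  B[15] = 0 XOR 1 = 1
= 1010011101000101 (42821 decimal)


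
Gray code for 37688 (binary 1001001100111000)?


Binary: 1001001100111000
Gray code: G = B XOR (B >> 1)
B >> 1 = 0100100110011100
1001001100111000 XOR 0100100110011100:
  1 XOR 0 = 1
  0 XOR 1 = 1
  0 XOR 0 = 0
  1 XOR 0 = 1
  0 XOR 1 = 1
  0 XOR 0 = 0
  1 XOR 0 = 1
  1 XOR 1 = 0
  0 XOR 1 = 1
  0 XOR 0 = 0
  1 XOR 0 = 1
  1 XOR 1 = 0
  1 XOR 1 = 0
  0 XOR 1 = 1
  0 XOR 0 = 0
  0 XOR 0 = 0
= 1101101010100100


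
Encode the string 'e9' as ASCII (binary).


String: 'e9'  (2 characters)
Per-character ASCII lookup:
  'e': lowercase starts at 97: 'e' = 97 + 4 = 101 → 1100101
  '9': digits start at 48: '9' = 48 + 9 = 57 → 111001
= 1100101 111001


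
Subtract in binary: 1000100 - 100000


Align and subtract column by column (LSB to MSB, borrowing when needed):
  1000100
- 0100000
  -------
  col 0: (0 - 0 borrow-in) - 0 → 0 - 0 = 0, borrow out 0
  col 1: (0 - 0 borrow-in) - 0 → 0 - 0 = 0, borrow out 0
  col 2: (1 - 0 borrow-in) - 0 → 1 - 0 = 1, borrow out 0
  col 3: (0 - 0 borrow-in) - 0 → 0 - 0 = 0, borrow out 0
  col 4: (0 - 0 borrow-in) - 0 → 0 - 0 = 0, borrow out 0
  col 5: (0 - 0 borrow-in) - 1 → borrow from next column: (0+2) - 1 = 1, borrow out 1
  col 6: (1 - 1 borrow-in) - 0 → 0 - 0 = 0, borrow out 0
Reading bits MSB→LSB: 0100100
Strip leading zeros: 100100
= 100100


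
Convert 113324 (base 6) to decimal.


Positional values (base 6):
  4 × 6^0 = 4 × 1 = 4
  2 × 6^1 = 2 × 6 = 12
  3 × 6^2 = 3 × 36 = 108
  3 × 6^3 = 3 × 216 = 648
  1 × 6^4 = 1 × 1296 = 1296
  1 × 6^5 = 1 × 7776 = 7776
Sum = 4 + 12 + 108 + 648 + 1296 + 7776
= 9844


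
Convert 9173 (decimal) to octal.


Divide by 8 repeatedly:
9173 ÷ 8 = 1146 remainder 5
1146 ÷ 8 = 143 remainder 2
143 ÷ 8 = 17 remainder 7
17 ÷ 8 = 2 remainder 1
2 ÷ 8 = 0 remainder 2
Reading remainders bottom-up:
= 0o21725


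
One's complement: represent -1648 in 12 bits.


Original: 011001110000
Invert all bits:
  bit 0: 0 → 1
  bit 1: 1 → 0
  bit 2: 1 → 0
  bit 3: 0 → 1
  bit 4: 0 → 1
  bit 5: 1 → 0
  bit 6: 1 → 0
  bit 7: 1 → 0
  bit 8: 0 → 1
  bit 9: 0 → 1
  bit 10: 0 → 1
  bit 11: 0 → 1
= 100110001111


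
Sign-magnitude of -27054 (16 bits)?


Sign bit: 1 (negative)
Magnitude: 27054 = 110100110101110
= 1110100110101110


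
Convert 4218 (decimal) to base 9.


Divide by 9 repeatedly:
4218 ÷ 9 = 468 remainder 6
468 ÷ 9 = 52 remainder 0
52 ÷ 9 = 5 remainder 7
5 ÷ 9 = 0 remainder 5
Reading remainders bottom-up:
= 5706


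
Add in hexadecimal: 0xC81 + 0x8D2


Align and add column by column (LSB to MSB, each column mod 16 with carry):
  0C81
+ 08D2
  ----
  col 0: 1(1) + 2(2) + 0 (carry in) = 3 → 3(3), carry out 0
  col 1: 8(8) + D(13) + 0 (carry in) = 21 → 5(5), carry out 1
  col 2: C(12) + 8(8) + 1 (carry in) = 21 → 5(5), carry out 1
  col 3: 0(0) + 0(0) + 1 (carry in) = 1 → 1(1), carry out 0
Reading digits MSB→LSB: 1553
Strip leading zeros: 1553
= 0x1553


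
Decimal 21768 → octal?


Divide by 8 repeatedly:
21768 ÷ 8 = 2721 remainder 0
2721 ÷ 8 = 340 remainder 1
340 ÷ 8 = 42 remainder 4
42 ÷ 8 = 5 remainder 2
5 ÷ 8 = 0 remainder 5
Reading remainders bottom-up:
= 0o52410


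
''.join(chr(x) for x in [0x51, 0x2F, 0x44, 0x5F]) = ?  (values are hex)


Codes (hex): 0x51 0x2F 0x44 0x5F
Per-code ASCII lookup:
  0x51 = 81  (range 65-90: uppercase, 81 - 65 = 16) → 'Q'
  0x2F = 47  (special character) → '/'
  0x44 = 68  (range 65-90: uppercase, 68 - 65 = 3) → 'D'
  0x5F = 95  (special character) → '_'
= 'Q/D_'


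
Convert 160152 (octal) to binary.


Each octal digit → 3 binary bits:
  1 = 001
  6 = 110
  0 = 000
  1 = 001
  5 = 101
  2 = 010
Concatenate: 001 110 000 001 101 010
= 001110000001101010


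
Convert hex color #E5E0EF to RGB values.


Hex: #E5E0EF
R = E5₁₆ = 229
G = E0₁₆ = 224
B = EF₁₆ = 239
= RGB(229, 224, 239)


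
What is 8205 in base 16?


Divide by 16 repeatedly:
8205 ÷ 16 = 512 remainder 13 (D)
512 ÷ 16 = 32 remainder 0 (0)
32 ÷ 16 = 2 remainder 0 (0)
2 ÷ 16 = 0 remainder 2 (2)
Reading remainders bottom-up:
= 0x200D


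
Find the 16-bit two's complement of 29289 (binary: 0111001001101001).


Original: 0111001001101001
Step 1 - Invert all bits: 1000110110010110
Step 2 - Add 1: 1000110110010110 + 1
= 1000110110010111 (represents -29289)


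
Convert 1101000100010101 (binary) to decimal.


Positional values:
Bit 0: 1 × 2^0 = 1
Bit 2: 1 × 2^2 = 4
Bit 4: 1 × 2^4 = 16
Bit 8: 1 × 2^8 = 256
Bit 12: 1 × 2^12 = 4096
Bit 14: 1 × 2^14 = 16384
Bit 15: 1 × 2^15 = 32768
Sum = 1 + 4 + 16 + 256 + 4096 + 16384 + 32768
= 53525


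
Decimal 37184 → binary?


Divide by 2 repeatedly:
37184 ÷ 2 = 18592 remainder 0
18592 ÷ 2 = 9296 remainder 0
9296 ÷ 2 = 4648 remainder 0
4648 ÷ 2 = 2324 remainder 0
2324 ÷ 2 = 1162 remainder 0
1162 ÷ 2 = 581 remainder 0
581 ÷ 2 = 290 remainder 1
290 ÷ 2 = 145 remainder 0
145 ÷ 2 = 72 remainder 1
72 ÷ 2 = 36 remainder 0
36 ÷ 2 = 18 remainder 0
18 ÷ 2 = 9 remainder 0
9 ÷ 2 = 4 remainder 1
4 ÷ 2 = 2 remainder 0
2 ÷ 2 = 1 remainder 0
1 ÷ 2 = 0 remainder 1
Reading remainders bottom-up:
= 1001000101000000


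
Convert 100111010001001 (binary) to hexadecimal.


Group into 4-bit nibbles: 0100111010001001
  0100 = 4
  1110 = E
  1000 = 8
  1001 = 9
= 0x4E89


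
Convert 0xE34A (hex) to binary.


Each hex digit → 4 binary bits:
  E = 1110
  3 = 0011
  4 = 0100
  A = 1010
Concatenate: 1110 0011 0100 1010
= 1110001101001010


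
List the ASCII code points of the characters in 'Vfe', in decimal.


String: 'Vfe'  (3 characters)
Per-character ASCII lookup:
  'V': uppercase starts at 65: 'V' = 65 + 21 = 86
  'f': lowercase starts at 97: 'f' = 97 + 5 = 102
  'e': lowercase starts at 97: 'e' = 97 + 4 = 101
= 86 102 101


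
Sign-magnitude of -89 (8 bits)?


Sign bit: 1 (negative)
Magnitude: 89 = 1011001
= 11011001


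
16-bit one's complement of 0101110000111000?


Original: 0101110000111000
Invert all bits:
  bit 0: 0 → 1
  bit 1: 1 → 0
  bit 2: 0 → 1
  bit 3: 1 → 0
  bit 4: 1 → 0
  bit 5: 1 → 0
  bit 6: 0 → 1
  bit 7: 0 → 1
  bit 8: 0 → 1
  bit 9: 0 → 1
  bit 10: 1 → 0
  bit 11: 1 → 0
  bit 12: 1 → 0
  bit 13: 0 → 1
  bit 14: 0 → 1
  bit 15: 0 → 1
= 1010001111000111


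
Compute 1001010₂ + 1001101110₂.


Align and add column by column (LSB to MSB, carry propagating):
  00001001010
+ 01001101110
  -----------
  col 0: 0 + 0 + 0 (carry in) = 0 → bit 0, carry out 0
  col 1: 1 + 1 + 0 (carry in) = 2 → bit 0, carry out 1
  col 2: 0 + 1 + 1 (carry in) = 2 → bit 0, carry out 1
  col 3: 1 + 1 + 1 (carry in) = 3 → bit 1, carry out 1
  col 4: 0 + 0 + 1 (carry in) = 1 → bit 1, carry out 0
  col 5: 0 + 1 + 0 (carry in) = 1 → bit 1, carry out 0
  col 6: 1 + 1 + 0 (carry in) = 2 → bit 0, carry out 1
  col 7: 0 + 0 + 1 (carry in) = 1 → bit 1, carry out 0
  col 8: 0 + 0 + 0 (carry in) = 0 → bit 0, carry out 0
  col 9: 0 + 1 + 0 (carry in) = 1 → bit 1, carry out 0
  col 10: 0 + 0 + 0 (carry in) = 0 → bit 0, carry out 0
Reading bits MSB→LSB: 01010111000
Strip leading zeros: 1010111000
= 1010111000


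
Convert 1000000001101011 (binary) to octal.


Group into 3-bit groups: 001000000001101011
  001 = 1
  000 = 0
  000 = 0
  001 = 1
  101 = 5
  011 = 3
= 0o100153


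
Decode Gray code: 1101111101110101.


Gray code: 1101111101110101
MSB stays the same: 1
Each subsequent bit = prev_binary XOR current_gray:
  B[1] = 1 XOR 1 = 0
  B[2] = 0 XOR 0 = 0
  B[3] = 0 XOR 1 = 1
  B[4] = 1 XOR 1 = 0
  B[5] = 0 XOR 1 = 1
  B[6] = 1 XOR 1 = 0
  B[7] = 0 XOR 1 = 1
  B[8] = 1 XOR 0 = 1
  B[9] = 1 XOR 1 = 0
  B[10] = 0 XOR 1 = 1
  B[11] = 1 XOR 1 = 0
  B[12] = 0 XOR 0 = 0
  B[13] = 0 XOR 1 = 1
  B[14] = 1 XOR 0 = 1
  B[15] = 1 XOR 1 = 0
= 1001010110100110 (38310 decimal)


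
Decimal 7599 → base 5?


Divide by 5 repeatedly:
7599 ÷ 5 = 1519 remainder 4
1519 ÷ 5 = 303 remainder 4
303 ÷ 5 = 60 remainder 3
60 ÷ 5 = 12 remainder 0
12 ÷ 5 = 2 remainder 2
2 ÷ 5 = 0 remainder 2
Reading remainders bottom-up:
= 220344


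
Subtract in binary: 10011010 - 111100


Align and subtract column by column (LSB to MSB, borrowing when needed):
  10011010
- 00111100
  --------
  col 0: (0 - 0 borrow-in) - 0 → 0 - 0 = 0, borrow out 0
  col 1: (1 - 0 borrow-in) - 0 → 1 - 0 = 1, borrow out 0
  col 2: (0 - 0 borrow-in) - 1 → borrow from next column: (0+2) - 1 = 1, borrow out 1
  col 3: (1 - 1 borrow-in) - 1 → borrow from next column: (0+2) - 1 = 1, borrow out 1
  col 4: (1 - 1 borrow-in) - 1 → borrow from next column: (0+2) - 1 = 1, borrow out 1
  col 5: (0 - 1 borrow-in) - 1 → borrow from next column: (-1+2) - 1 = 0, borrow out 1
  col 6: (0 - 1 borrow-in) - 0 → borrow from next column: (-1+2) - 0 = 1, borrow out 1
  col 7: (1 - 1 borrow-in) - 0 → 0 - 0 = 0, borrow out 0
Reading bits MSB→LSB: 01011110
Strip leading zeros: 1011110
= 1011110


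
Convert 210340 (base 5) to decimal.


Positional values (base 5):
  0 × 5^0 = 0 × 1 = 0
  4 × 5^1 = 4 × 5 = 20
  3 × 5^2 = 3 × 25 = 75
  0 × 5^3 = 0 × 125 = 0
  1 × 5^4 = 1 × 625 = 625
  2 × 5^5 = 2 × 3125 = 6250
Sum = 0 + 20 + 75 + 0 + 625 + 6250
= 6970


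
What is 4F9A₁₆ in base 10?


Positional values:
Position 0: A × 16^0 = 10 × 1 = 10
Position 1: 9 × 16^1 = 9 × 16 = 144
Position 2: F × 16^2 = 15 × 256 = 3840
Position 3: 4 × 16^3 = 4 × 4096 = 16384
Sum = 10 + 144 + 3840 + 16384
= 20378


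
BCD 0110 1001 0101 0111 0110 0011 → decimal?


Each 4-bit group → digit:
  0110 → 6
  1001 → 9
  0101 → 5
  0111 → 7
  0110 → 6
  0011 → 3
= 695763


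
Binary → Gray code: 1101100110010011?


Binary: 1101100110010011
Gray code: G = B XOR (B >> 1)
B >> 1 = 0110110011001001
1101100110010011 XOR 0110110011001001:
  1 XOR 0 = 1
  1 XOR 1 = 0
  0 XOR 1 = 1
  1 XOR 0 = 1
  1 XOR 1 = 0
  0 XOR 1 = 1
  0 XOR 0 = 0
  1 XOR 0 = 1
  1 XOR 1 = 0
  0 XOR 1 = 1
  0 XOR 0 = 0
  1 XOR 0 = 1
  0 XOR 1 = 1
  0 XOR 0 = 0
  1 XOR 0 = 1
  1 XOR 1 = 0
= 1011010101011010


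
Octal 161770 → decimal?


Positional values:
Position 0: 0 × 8^0 = 0
Position 1: 7 × 8^1 = 56
Position 2: 7 × 8^2 = 448
Position 3: 1 × 8^3 = 512
Position 4: 6 × 8^4 = 24576
Position 5: 1 × 8^5 = 32768
Sum = 0 + 56 + 448 + 512 + 24576 + 32768
= 58360


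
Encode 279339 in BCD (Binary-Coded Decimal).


Each digit → 4-bit binary:
  2 → 0010
  7 → 0111
  9 → 1001
  3 → 0011
  3 → 0011
  9 → 1001
= 0010 0111 1001 0011 0011 1001


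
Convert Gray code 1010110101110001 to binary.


Gray code: 1010110101110001
MSB stays the same: 1
Each subsequent bit = prev_binary XOR current_gray:
  B[1] = 1 XOR 0 = 1
  B[2] = 1 XOR 1 = 0
  B[3] = 0 XOR 0 = 0
  B[4] = 0 XOR 1 = 1
  B[5] = 1 XOR 1 = 0
  B[6] = 0 XOR 0 = 0
  B[7] = 0 XOR 1 = 1
  B[8] = 1 XOR 0 = 1
  B[9] = 1 XOR 1 = 0
  B[10] = 0 XOR 1 = 1
  B[11] = 1 XOR 1 = 0
  B[12] = 0 XOR 0 = 0
  B[13] = 0 XOR 0 = 0
  B[14] = 0 XOR 0 = 0
  B[15] = 0 XOR 1 = 1
= 1100100110100001 (51617 decimal)


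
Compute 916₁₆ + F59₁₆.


Align and add column by column (LSB to MSB, each column mod 16 with carry):
  0916
+ 0F59
  ----
  col 0: 6(6) + 9(9) + 0 (carry in) = 15 → F(15), carry out 0
  col 1: 1(1) + 5(5) + 0 (carry in) = 6 → 6(6), carry out 0
  col 2: 9(9) + F(15) + 0 (carry in) = 24 → 8(8), carry out 1
  col 3: 0(0) + 0(0) + 1 (carry in) = 1 → 1(1), carry out 0
Reading digits MSB→LSB: 186F
Strip leading zeros: 186F
= 0x186F


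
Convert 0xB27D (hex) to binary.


Each hex digit → 4 binary bits:
  B = 1011
  2 = 0010
  7 = 0111
  D = 1101
Concatenate: 1011 0010 0111 1101
= 1011001001111101


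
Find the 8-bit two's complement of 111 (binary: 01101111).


Original: 01101111
Step 1 - Invert all bits: 10010000
Step 2 - Add 1: 10010000 + 1
= 10010001 (represents -111)


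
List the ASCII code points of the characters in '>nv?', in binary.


String: '>nv?'  (4 characters)
Per-character ASCII lookup:
  '>': special character: '>' = 62 → 111110
  'n': lowercase starts at 97: 'n' = 97 + 13 = 110 → 1101110
  'v': lowercase starts at 97: 'v' = 97 + 21 = 118 → 1110110
  '?': special character: '?' = 63 → 111111
= 111110 1101110 1110110 111111


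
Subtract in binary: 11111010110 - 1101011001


Align and subtract column by column (LSB to MSB, borrowing when needed):
  11111010110
- 01101011001
  -----------
  col 0: (0 - 0 borrow-in) - 1 → borrow from next column: (0+2) - 1 = 1, borrow out 1
  col 1: (1 - 1 borrow-in) - 0 → 0 - 0 = 0, borrow out 0
  col 2: (1 - 0 borrow-in) - 0 → 1 - 0 = 1, borrow out 0
  col 3: (0 - 0 borrow-in) - 1 → borrow from next column: (0+2) - 1 = 1, borrow out 1
  col 4: (1 - 1 borrow-in) - 1 → borrow from next column: (0+2) - 1 = 1, borrow out 1
  col 5: (0 - 1 borrow-in) - 0 → borrow from next column: (-1+2) - 0 = 1, borrow out 1
  col 6: (1 - 1 borrow-in) - 1 → borrow from next column: (0+2) - 1 = 1, borrow out 1
  col 7: (1 - 1 borrow-in) - 0 → 0 - 0 = 0, borrow out 0
  col 8: (1 - 0 borrow-in) - 1 → 1 - 1 = 0, borrow out 0
  col 9: (1 - 0 borrow-in) - 1 → 1 - 1 = 0, borrow out 0
  col 10: (1 - 0 borrow-in) - 0 → 1 - 0 = 1, borrow out 0
Reading bits MSB→LSB: 10001111101
Strip leading zeros: 10001111101
= 10001111101


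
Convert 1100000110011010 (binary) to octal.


Group into 3-bit groups: 001100000110011010
  001 = 1
  100 = 4
  000 = 0
  110 = 6
  011 = 3
  010 = 2
= 0o140632


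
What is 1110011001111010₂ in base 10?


Positional values:
Bit 1: 1 × 2^1 = 2
Bit 3: 1 × 2^3 = 8
Bit 4: 1 × 2^4 = 16
Bit 5: 1 × 2^5 = 32
Bit 6: 1 × 2^6 = 64
Bit 9: 1 × 2^9 = 512
Bit 10: 1 × 2^10 = 1024
Bit 13: 1 × 2^13 = 8192
Bit 14: 1 × 2^14 = 16384
Bit 15: 1 × 2^15 = 32768
Sum = 2 + 8 + 16 + 32 + 64 + 512 + 1024 + 8192 + 16384 + 32768
= 59002


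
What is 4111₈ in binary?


Each octal digit → 3 binary bits:
  4 = 100
  1 = 001
  1 = 001
  1 = 001
Concatenate: 100 001 001 001
= 100001001001


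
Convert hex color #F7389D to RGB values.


Hex: #F7389D
R = F7₁₆ = 247
G = 38₁₆ = 56
B = 9D₁₆ = 157
= RGB(247, 56, 157)


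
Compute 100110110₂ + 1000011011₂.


Align and add column by column (LSB to MSB, carry propagating):
  00100110110
+ 01000011011
  -----------
  col 0: 0 + 1 + 0 (carry in) = 1 → bit 1, carry out 0
  col 1: 1 + 1 + 0 (carry in) = 2 → bit 0, carry out 1
  col 2: 1 + 0 + 1 (carry in) = 2 → bit 0, carry out 1
  col 3: 0 + 1 + 1 (carry in) = 2 → bit 0, carry out 1
  col 4: 1 + 1 + 1 (carry in) = 3 → bit 1, carry out 1
  col 5: 1 + 0 + 1 (carry in) = 2 → bit 0, carry out 1
  col 6: 0 + 0 + 1 (carry in) = 1 → bit 1, carry out 0
  col 7: 0 + 0 + 0 (carry in) = 0 → bit 0, carry out 0
  col 8: 1 + 0 + 0 (carry in) = 1 → bit 1, carry out 0
  col 9: 0 + 1 + 0 (carry in) = 1 → bit 1, carry out 0
  col 10: 0 + 0 + 0 (carry in) = 0 → bit 0, carry out 0
Reading bits MSB→LSB: 01101010001
Strip leading zeros: 1101010001
= 1101010001


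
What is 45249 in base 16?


Divide by 16 repeatedly:
45249 ÷ 16 = 2828 remainder 1 (1)
2828 ÷ 16 = 176 remainder 12 (C)
176 ÷ 16 = 11 remainder 0 (0)
11 ÷ 16 = 0 remainder 11 (B)
Reading remainders bottom-up:
= 0xB0C1


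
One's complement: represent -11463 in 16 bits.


Original: 0010110011000111
Invert all bits:
  bit 0: 0 → 1
  bit 1: 0 → 1
  bit 2: 1 → 0
  bit 3: 0 → 1
  bit 4: 1 → 0
  bit 5: 1 → 0
  bit 6: 0 → 1
  bit 7: 0 → 1
  bit 8: 1 → 0
  bit 9: 1 → 0
  bit 10: 0 → 1
  bit 11: 0 → 1
  bit 12: 0 → 1
  bit 13: 1 → 0
  bit 14: 1 → 0
  bit 15: 1 → 0
= 1101001100111000


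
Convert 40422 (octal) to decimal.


Positional values:
Position 0: 2 × 8^0 = 2
Position 1: 2 × 8^1 = 16
Position 2: 4 × 8^2 = 256
Position 3: 0 × 8^3 = 0
Position 4: 4 × 8^4 = 16384
Sum = 2 + 16 + 256 + 0 + 16384
= 16658


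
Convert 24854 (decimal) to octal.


Divide by 8 repeatedly:
24854 ÷ 8 = 3106 remainder 6
3106 ÷ 8 = 388 remainder 2
388 ÷ 8 = 48 remainder 4
48 ÷ 8 = 6 remainder 0
6 ÷ 8 = 0 remainder 6
Reading remainders bottom-up:
= 0o60426


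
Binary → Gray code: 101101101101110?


Binary: 101101101101110
Gray code: G = B XOR (B >> 1)
B >> 1 = 010110110110111
101101101101110 XOR 010110110110111:
  1 XOR 0 = 1
  0 XOR 1 = 1
  1 XOR 0 = 1
  1 XOR 1 = 0
  0 XOR 1 = 1
  1 XOR 0 = 1
  1 XOR 1 = 0
  0 XOR 1 = 1
  1 XOR 0 = 1
  1 XOR 1 = 0
  0 XOR 1 = 1
  1 XOR 0 = 1
  1 XOR 1 = 0
  1 XOR 1 = 0
  0 XOR 1 = 1
= 111011011011001


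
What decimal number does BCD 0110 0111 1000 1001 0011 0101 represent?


Each 4-bit group → digit:
  0110 → 6
  0111 → 7
  1000 → 8
  1001 → 9
  0011 → 3
  0101 → 5
= 678935


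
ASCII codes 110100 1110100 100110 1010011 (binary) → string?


Codes (binary): 110100 1110100 100110 1010011
Per-code ASCII lookup:
  110100 = 52  (range 48-57: digits, 52 - 48 = 4) → '4'
  1110100 = 116  (range 97-122: lowercase, 116 - 97 = 19) → 't'
  100110 = 38  (special character) → '&'
  1010011 = 83  (range 65-90: uppercase, 83 - 65 = 18) → 'S'
= '4t&S'


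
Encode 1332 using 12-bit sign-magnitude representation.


Sign bit: 0 (positive)
Magnitude: 1332 = 10100110100
= 010100110100


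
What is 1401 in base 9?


Divide by 9 repeatedly:
1401 ÷ 9 = 155 remainder 6
155 ÷ 9 = 17 remainder 2
17 ÷ 9 = 1 remainder 8
1 ÷ 9 = 0 remainder 1
Reading remainders bottom-up:
= 1826


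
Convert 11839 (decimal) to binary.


Divide by 2 repeatedly:
11839 ÷ 2 = 5919 remainder 1
5919 ÷ 2 = 2959 remainder 1
2959 ÷ 2 = 1479 remainder 1
1479 ÷ 2 = 739 remainder 1
739 ÷ 2 = 369 remainder 1
369 ÷ 2 = 184 remainder 1
184 ÷ 2 = 92 remainder 0
92 ÷ 2 = 46 remainder 0
46 ÷ 2 = 23 remainder 0
23 ÷ 2 = 11 remainder 1
11 ÷ 2 = 5 remainder 1
5 ÷ 2 = 2 remainder 1
2 ÷ 2 = 1 remainder 0
1 ÷ 2 = 0 remainder 1
Reading remainders bottom-up:
= 10111000111111


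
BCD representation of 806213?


Each digit → 4-bit binary:
  8 → 1000
  0 → 0000
  6 → 0110
  2 → 0010
  1 → 0001
  3 → 0011
= 1000 0000 0110 0010 0001 0011


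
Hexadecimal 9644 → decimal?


Positional values:
Position 0: 4 × 16^0 = 4 × 1 = 4
Position 1: 4 × 16^1 = 4 × 16 = 64
Position 2: 6 × 16^2 = 6 × 256 = 1536
Position 3: 9 × 16^3 = 9 × 4096 = 36864
Sum = 4 + 64 + 1536 + 36864
= 38468


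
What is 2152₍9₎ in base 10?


Positional values (base 9):
  2 × 9^0 = 2 × 1 = 2
  5 × 9^1 = 5 × 9 = 45
  1 × 9^2 = 1 × 81 = 81
  2 × 9^3 = 2 × 729 = 1458
Sum = 2 + 45 + 81 + 1458
= 1586


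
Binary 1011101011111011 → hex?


Group into 4-bit nibbles: 1011101011111011
  1011 = B
  1010 = A
  1111 = F
  1011 = B
= 0xBAFB


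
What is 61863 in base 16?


Divide by 16 repeatedly:
61863 ÷ 16 = 3866 remainder 7 (7)
3866 ÷ 16 = 241 remainder 10 (A)
241 ÷ 16 = 15 remainder 1 (1)
15 ÷ 16 = 0 remainder 15 (F)
Reading remainders bottom-up:
= 0xF1A7


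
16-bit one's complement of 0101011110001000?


Original: 0101011110001000
Invert all bits:
  bit 0: 0 → 1
  bit 1: 1 → 0
  bit 2: 0 → 1
  bit 3: 1 → 0
  bit 4: 0 → 1
  bit 5: 1 → 0
  bit 6: 1 → 0
  bit 7: 1 → 0
  bit 8: 1 → 0
  bit 9: 0 → 1
  bit 10: 0 → 1
  bit 11: 0 → 1
  bit 12: 1 → 0
  bit 13: 0 → 1
  bit 14: 0 → 1
  bit 15: 0 → 1
= 1010100001110111


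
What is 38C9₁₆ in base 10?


Positional values:
Position 0: 9 × 16^0 = 9 × 1 = 9
Position 1: C × 16^1 = 12 × 16 = 192
Position 2: 8 × 16^2 = 8 × 256 = 2048
Position 3: 3 × 16^3 = 3 × 4096 = 12288
Sum = 9 + 192 + 2048 + 12288
= 14537


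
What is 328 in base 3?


Divide by 3 repeatedly:
328 ÷ 3 = 109 remainder 1
109 ÷ 3 = 36 remainder 1
36 ÷ 3 = 12 remainder 0
12 ÷ 3 = 4 remainder 0
4 ÷ 3 = 1 remainder 1
1 ÷ 3 = 0 remainder 1
Reading remainders bottom-up:
= 110011


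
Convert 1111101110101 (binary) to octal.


Group into 3-bit groups: 001111101110101
  001 = 1
  111 = 7
  101 = 5
  110 = 6
  101 = 5
= 0o17565


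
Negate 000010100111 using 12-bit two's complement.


Original: 000010100111
Step 1 - Invert all bits: 111101011000
Step 2 - Add 1: 111101011000 + 1
= 111101011001 (represents -167)


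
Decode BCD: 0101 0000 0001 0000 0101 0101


Each 4-bit group → digit:
  0101 → 5
  0000 → 0
  0001 → 1
  0000 → 0
  0101 → 5
  0101 → 5
= 501055


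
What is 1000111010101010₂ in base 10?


Positional values:
Bit 1: 1 × 2^1 = 2
Bit 3: 1 × 2^3 = 8
Bit 5: 1 × 2^5 = 32
Bit 7: 1 × 2^7 = 128
Bit 9: 1 × 2^9 = 512
Bit 10: 1 × 2^10 = 1024
Bit 11: 1 × 2^11 = 2048
Bit 15: 1 × 2^15 = 32768
Sum = 2 + 8 + 32 + 128 + 512 + 1024 + 2048 + 32768
= 36522


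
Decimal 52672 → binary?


Divide by 2 repeatedly:
52672 ÷ 2 = 26336 remainder 0
26336 ÷ 2 = 13168 remainder 0
13168 ÷ 2 = 6584 remainder 0
6584 ÷ 2 = 3292 remainder 0
3292 ÷ 2 = 1646 remainder 0
1646 ÷ 2 = 823 remainder 0
823 ÷ 2 = 411 remainder 1
411 ÷ 2 = 205 remainder 1
205 ÷ 2 = 102 remainder 1
102 ÷ 2 = 51 remainder 0
51 ÷ 2 = 25 remainder 1
25 ÷ 2 = 12 remainder 1
12 ÷ 2 = 6 remainder 0
6 ÷ 2 = 3 remainder 0
3 ÷ 2 = 1 remainder 1
1 ÷ 2 = 0 remainder 1
Reading remainders bottom-up:
= 1100110111000000


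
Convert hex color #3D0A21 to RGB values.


Hex: #3D0A21
R = 3D₁₆ = 61
G = 0A₁₆ = 10
B = 21₁₆ = 33
= RGB(61, 10, 33)


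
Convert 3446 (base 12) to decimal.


Positional values (base 12):
  6 × 12^0 = 6 × 1 = 6
  4 × 12^1 = 4 × 12 = 48
  4 × 12^2 = 4 × 144 = 576
  3 × 12^3 = 3 × 1728 = 5184
Sum = 6 + 48 + 576 + 5184
= 5814


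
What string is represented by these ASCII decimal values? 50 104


Codes (decimal): 50 104
Per-code ASCII lookup:
  50  (range 48-57: digits, 50 - 48 = 2) → '2'
  104  (range 97-122: lowercase, 104 - 97 = 7) → 'h'
= '2h'


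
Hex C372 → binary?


Each hex digit → 4 binary bits:
  C = 1100
  3 = 0011
  7 = 0111
  2 = 0010
Concatenate: 1100 0011 0111 0010
= 1100001101110010


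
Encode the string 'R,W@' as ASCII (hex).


String: 'R,W@'  (4 characters)
Per-character ASCII lookup:
  'R': uppercase starts at 65: 'R' = 65 + 17 = 82 → 0x52
  ',': special character: ',' = 44 → 0x2C
  'W': uppercase starts at 65: 'W' = 65 + 22 = 87 → 0x57
  '@': special character: '@' = 64 → 0x40
= 0x52 0x2C 0x57 0x40


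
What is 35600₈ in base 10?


Positional values:
Position 0: 0 × 8^0 = 0
Position 1: 0 × 8^1 = 0
Position 2: 6 × 8^2 = 384
Position 3: 5 × 8^3 = 2560
Position 4: 3 × 8^4 = 12288
Sum = 0 + 0 + 384 + 2560 + 12288
= 15232


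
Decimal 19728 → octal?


Divide by 8 repeatedly:
19728 ÷ 8 = 2466 remainder 0
2466 ÷ 8 = 308 remainder 2
308 ÷ 8 = 38 remainder 4
38 ÷ 8 = 4 remainder 6
4 ÷ 8 = 0 remainder 4
Reading remainders bottom-up:
= 0o46420


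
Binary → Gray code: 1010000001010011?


Binary: 1010000001010011
Gray code: G = B XOR (B >> 1)
B >> 1 = 0101000000101001
1010000001010011 XOR 0101000000101001:
  1 XOR 0 = 1
  0 XOR 1 = 1
  1 XOR 0 = 1
  0 XOR 1 = 1
  0 XOR 0 = 0
  0 XOR 0 = 0
  0 XOR 0 = 0
  0 XOR 0 = 0
  0 XOR 0 = 0
  1 XOR 0 = 1
  0 XOR 1 = 1
  1 XOR 0 = 1
  0 XOR 1 = 1
  0 XOR 0 = 0
  1 XOR 0 = 1
  1 XOR 1 = 0
= 1111000001111010


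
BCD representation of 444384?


Each digit → 4-bit binary:
  4 → 0100
  4 → 0100
  4 → 0100
  3 → 0011
  8 → 1000
  4 → 0100
= 0100 0100 0100 0011 1000 0100


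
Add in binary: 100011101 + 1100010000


Align and add column by column (LSB to MSB, carry propagating):
  00100011101
+ 01100010000
  -----------
  col 0: 1 + 0 + 0 (carry in) = 1 → bit 1, carry out 0
  col 1: 0 + 0 + 0 (carry in) = 0 → bit 0, carry out 0
  col 2: 1 + 0 + 0 (carry in) = 1 → bit 1, carry out 0
  col 3: 1 + 0 + 0 (carry in) = 1 → bit 1, carry out 0
  col 4: 1 + 1 + 0 (carry in) = 2 → bit 0, carry out 1
  col 5: 0 + 0 + 1 (carry in) = 1 → bit 1, carry out 0
  col 6: 0 + 0 + 0 (carry in) = 0 → bit 0, carry out 0
  col 7: 0 + 0 + 0 (carry in) = 0 → bit 0, carry out 0
  col 8: 1 + 1 + 0 (carry in) = 2 → bit 0, carry out 1
  col 9: 0 + 1 + 1 (carry in) = 2 → bit 0, carry out 1
  col 10: 0 + 0 + 1 (carry in) = 1 → bit 1, carry out 0
Reading bits MSB→LSB: 10000101101
Strip leading zeros: 10000101101
= 10000101101


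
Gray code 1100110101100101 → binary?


Gray code: 1100110101100101
MSB stays the same: 1
Each subsequent bit = prev_binary XOR current_gray:
  B[1] = 1 XOR 1 = 0
  B[2] = 0 XOR 0 = 0
  B[3] = 0 XOR 0 = 0
  B[4] = 0 XOR 1 = 1
  B[5] = 1 XOR 1 = 0
  B[6] = 0 XOR 0 = 0
  B[7] = 0 XOR 1 = 1
  B[8] = 1 XOR 0 = 1
  B[9] = 1 XOR 1 = 0
  B[10] = 0 XOR 1 = 1
  B[11] = 1 XOR 0 = 1
  B[12] = 1 XOR 0 = 1
  B[13] = 1 XOR 1 = 0
  B[14] = 0 XOR 0 = 0
  B[15] = 0 XOR 1 = 1
= 1000100110111001 (35257 decimal)


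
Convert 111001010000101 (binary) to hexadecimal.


Group into 4-bit nibbles: 0111001010000101
  0111 = 7
  0010 = 2
  1000 = 8
  0101 = 5
= 0x7285


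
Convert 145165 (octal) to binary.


Each octal digit → 3 binary bits:
  1 = 001
  4 = 100
  5 = 101
  1 = 001
  6 = 110
  5 = 101
Concatenate: 001 100 101 001 110 101
= 001100101001110101


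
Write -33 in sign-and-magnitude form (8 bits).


Sign bit: 1 (negative)
Magnitude: 33 = 0100001
= 10100001


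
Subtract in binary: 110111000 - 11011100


Align and subtract column by column (LSB to MSB, borrowing when needed):
  110111000
- 011011100
  ---------
  col 0: (0 - 0 borrow-in) - 0 → 0 - 0 = 0, borrow out 0
  col 1: (0 - 0 borrow-in) - 0 → 0 - 0 = 0, borrow out 0
  col 2: (0 - 0 borrow-in) - 1 → borrow from next column: (0+2) - 1 = 1, borrow out 1
  col 3: (1 - 1 borrow-in) - 1 → borrow from next column: (0+2) - 1 = 1, borrow out 1
  col 4: (1 - 1 borrow-in) - 1 → borrow from next column: (0+2) - 1 = 1, borrow out 1
  col 5: (1 - 1 borrow-in) - 0 → 0 - 0 = 0, borrow out 0
  col 6: (0 - 0 borrow-in) - 1 → borrow from next column: (0+2) - 1 = 1, borrow out 1
  col 7: (1 - 1 borrow-in) - 1 → borrow from next column: (0+2) - 1 = 1, borrow out 1
  col 8: (1 - 1 borrow-in) - 0 → 0 - 0 = 0, borrow out 0
Reading bits MSB→LSB: 011011100
Strip leading zeros: 11011100
= 11011100


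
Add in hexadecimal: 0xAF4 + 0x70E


Align and add column by column (LSB to MSB, each column mod 16 with carry):
  0AF4
+ 070E
  ----
  col 0: 4(4) + E(14) + 0 (carry in) = 18 → 2(2), carry out 1
  col 1: F(15) + 0(0) + 1 (carry in) = 16 → 0(0), carry out 1
  col 2: A(10) + 7(7) + 1 (carry in) = 18 → 2(2), carry out 1
  col 3: 0(0) + 0(0) + 1 (carry in) = 1 → 1(1), carry out 0
Reading digits MSB→LSB: 1202
Strip leading zeros: 1202
= 0x1202


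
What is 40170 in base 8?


Divide by 8 repeatedly:
40170 ÷ 8 = 5021 remainder 2
5021 ÷ 8 = 627 remainder 5
627 ÷ 8 = 78 remainder 3
78 ÷ 8 = 9 remainder 6
9 ÷ 8 = 1 remainder 1
1 ÷ 8 = 0 remainder 1
Reading remainders bottom-up:
= 0o116352


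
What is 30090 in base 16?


Divide by 16 repeatedly:
30090 ÷ 16 = 1880 remainder 10 (A)
1880 ÷ 16 = 117 remainder 8 (8)
117 ÷ 16 = 7 remainder 5 (5)
7 ÷ 16 = 0 remainder 7 (7)
Reading remainders bottom-up:
= 0x758A


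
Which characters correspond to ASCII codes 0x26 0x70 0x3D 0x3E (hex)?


Codes (hex): 0x26 0x70 0x3D 0x3E
Per-code ASCII lookup:
  0x26 = 38  (special character) → '&'
  0x70 = 112  (range 97-122: lowercase, 112 - 97 = 15) → 'p'
  0x3D = 61  (special character) → '='
  0x3E = 62  (special character) → '>'
= '&p=>'


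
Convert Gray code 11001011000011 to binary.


Gray code: 11001011000011
MSB stays the same: 1
Each subsequent bit = prev_binary XOR current_gray:
  B[1] = 1 XOR 1 = 0
  B[2] = 0 XOR 0 = 0
  B[3] = 0 XOR 0 = 0
  B[4] = 0 XOR 1 = 1
  B[5] = 1 XOR 0 = 1
  B[6] = 1 XOR 1 = 0
  B[7] = 0 XOR 1 = 1
  B[8] = 1 XOR 0 = 1
  B[9] = 1 XOR 0 = 1
  B[10] = 1 XOR 0 = 1
  B[11] = 1 XOR 0 = 1
  B[12] = 1 XOR 1 = 0
  B[13] = 0 XOR 1 = 1
= 10001101111101 (9085 decimal)
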